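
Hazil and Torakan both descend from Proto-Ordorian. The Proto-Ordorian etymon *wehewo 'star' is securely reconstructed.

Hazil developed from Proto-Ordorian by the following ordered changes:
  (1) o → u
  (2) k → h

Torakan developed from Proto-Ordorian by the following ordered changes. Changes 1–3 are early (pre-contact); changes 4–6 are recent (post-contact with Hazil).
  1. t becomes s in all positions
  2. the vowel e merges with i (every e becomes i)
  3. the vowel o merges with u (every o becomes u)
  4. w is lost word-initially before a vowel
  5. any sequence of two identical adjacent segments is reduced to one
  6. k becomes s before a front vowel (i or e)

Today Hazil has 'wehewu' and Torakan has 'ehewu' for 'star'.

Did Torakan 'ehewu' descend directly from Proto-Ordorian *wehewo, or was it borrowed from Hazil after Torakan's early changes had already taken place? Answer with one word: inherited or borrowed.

If inherited, *wehewo would pass through all of Torakan's changes:
Torakan: *wehewo
  wehewo (rule 1 does not apply)
  wehewo → wihiwo   [vowel merger]
  wihiwo → wihiwu   [vowel merger]
  wihiwu → ihiwu   [glide loss]
  ihiwu (rule 5 does not apply)
  ihiwu (rule 6 does not apply)
  giving Torakan ihiwu.
If borrowed from Hazil 'wehewu' after the early changes, it would undergo only the recent ones:
  rule 4 (glide loss): wehewu → ehewu
  rule 5 (degemination): no change (ehewu)
  rule 6 (palatalisation): no change (ehewu)
  ⇒ as a loan: ehewu
Torakan 'ehewu' matches the loan outcome 'ehewu', not the inherited 'ihiwu' — it skipped the early Torakan changes, so it was borrowed from Hazil.

borrowed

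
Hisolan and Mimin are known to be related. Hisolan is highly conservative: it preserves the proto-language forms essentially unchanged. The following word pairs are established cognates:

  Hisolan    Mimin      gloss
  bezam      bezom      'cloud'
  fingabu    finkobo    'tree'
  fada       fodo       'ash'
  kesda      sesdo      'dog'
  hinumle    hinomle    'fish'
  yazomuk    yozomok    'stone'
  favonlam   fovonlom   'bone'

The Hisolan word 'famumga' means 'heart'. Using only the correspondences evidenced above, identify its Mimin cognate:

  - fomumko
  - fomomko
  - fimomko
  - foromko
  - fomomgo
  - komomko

fomomko

bezam ~ bezom, favonlam ~ fovonlom — Hisolan a corresponds to Mimin o after a consonant, before a nasal.
hinumle ~ hinomle — Hisolan u corresponds to Mimin o after a consonant, before a nasal.
fingabu ~ finkobo — Hisolan g corresponds to Mimin k after a consonant, before a back vowel.
fada ~ fodo, kesda ~ sesdo — Hisolan a corresponds to Mimin o word-finally.
Applying these to Hisolan 'famumga':
  famumga → fomumga   (a→o after a consonant, before a nasal)
  fomumga → fomomga   (u→o after a consonant, before a nasal)
  fomomga → fomomka   (g→k after a consonant, before a back vowel)
  fomomka → fomomko   (a→o word-finally)
So the Mimin cognate is 'fomomko'.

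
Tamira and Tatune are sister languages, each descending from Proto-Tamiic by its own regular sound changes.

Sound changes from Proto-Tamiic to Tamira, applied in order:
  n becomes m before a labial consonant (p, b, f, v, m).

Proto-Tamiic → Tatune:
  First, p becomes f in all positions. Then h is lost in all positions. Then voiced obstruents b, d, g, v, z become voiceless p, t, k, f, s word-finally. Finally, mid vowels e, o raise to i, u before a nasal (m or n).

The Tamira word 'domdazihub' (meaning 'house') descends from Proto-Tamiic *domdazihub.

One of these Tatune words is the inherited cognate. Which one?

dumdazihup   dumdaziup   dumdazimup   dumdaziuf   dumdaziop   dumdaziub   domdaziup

dumdaziup

Tatune: *domdazihub > domdaziub > domdaziup > dumdaziup  (by h-loss, final devoicing, pre-nasal raising)
Only 'dumdaziup' matches the regular Tatune development of *domdazihub.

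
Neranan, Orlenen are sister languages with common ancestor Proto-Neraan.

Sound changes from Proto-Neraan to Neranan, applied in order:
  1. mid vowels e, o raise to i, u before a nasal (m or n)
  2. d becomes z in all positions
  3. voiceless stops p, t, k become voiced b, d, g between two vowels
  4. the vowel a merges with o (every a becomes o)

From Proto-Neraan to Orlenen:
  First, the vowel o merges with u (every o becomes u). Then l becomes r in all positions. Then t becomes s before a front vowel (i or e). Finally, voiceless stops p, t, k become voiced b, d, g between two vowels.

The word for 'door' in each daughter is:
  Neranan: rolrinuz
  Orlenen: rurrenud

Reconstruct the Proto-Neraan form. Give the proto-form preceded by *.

*rolrenud

Position 3: Neranan has l, Orlenen has r. Neranan preserves l here (none of its changes turn any other segment into l), so the proto-segment is *l.
Position 5: Neranan has i, Orlenen has e. Orlenen preserves e here (none of its changes turn any other segment into e), so the proto-segment is *e.
Continuing position by position gives *rolrenud; check it forward:
Neranan: *rolrenud
  rolrenud → rolrinud   [pre-nasal raising]
  rolrinud → rolrinuz   [unconditioned shift]
  rolrinuz (rule 3 does not apply)
  rolrinuz (rule 4 does not apply)
  giving Neranan rolrinuz.
Orlenen: start from *rolrenud.
  rule 1 (vowel merger): rolrenud → rulrenud
  rule 2 (unconditioned shift): rulrenud → rurrenud
  rule 3: no change — rurrenud
  rule 4: no change — rurrenud
  ⇒ Orlenen rurrenud
No other proto-form is consistent with every reflex, so the reconstruction is *rolrenud.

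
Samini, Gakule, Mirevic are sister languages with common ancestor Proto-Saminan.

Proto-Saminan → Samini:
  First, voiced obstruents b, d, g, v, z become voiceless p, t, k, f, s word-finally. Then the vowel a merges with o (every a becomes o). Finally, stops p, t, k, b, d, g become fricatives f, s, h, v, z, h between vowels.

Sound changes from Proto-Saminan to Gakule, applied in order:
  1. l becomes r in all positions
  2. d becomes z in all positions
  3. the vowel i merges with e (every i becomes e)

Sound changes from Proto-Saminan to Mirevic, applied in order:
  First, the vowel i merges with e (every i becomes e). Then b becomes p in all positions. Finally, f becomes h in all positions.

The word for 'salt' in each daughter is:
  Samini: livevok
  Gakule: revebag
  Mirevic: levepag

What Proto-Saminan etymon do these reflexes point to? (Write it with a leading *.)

Position 2: Samini has i, Gakule has e, Mirevic has e. Samini preserves i here (none of its changes turn any other segment into i), so the proto-segment is *i.
Position 1: Samini has l, Gakule has r, Mirevic has l. Samini preserves l here (none of its changes turn any other segment into l), so the proto-segment is *l.
Position 5: Samini has v, Gakule has b, Mirevic has p. Gakule preserves b here (none of its changes turn any other segment into b), so the proto-segment is *b.
This points to *livebag. Verify forward in each daughter:
Samini: *livebag > livebak > livebok > livevok  (by final devoicing, vowel merger, intervocalic lenition)
Gakule: *livebag
  livebag → rivebag   [unconditioned shift]
  rivebag (rule 2 does not apply)
  rivebag → revebag   [vowel merger]
  giving Gakule revebag.
Mirevic: *livebag > levebag > levepag  (by vowel merger, unconditioned shift)
Only *livebag yields all of Samini livevok, Gakule revebag, Mirevic levepag.

*livebag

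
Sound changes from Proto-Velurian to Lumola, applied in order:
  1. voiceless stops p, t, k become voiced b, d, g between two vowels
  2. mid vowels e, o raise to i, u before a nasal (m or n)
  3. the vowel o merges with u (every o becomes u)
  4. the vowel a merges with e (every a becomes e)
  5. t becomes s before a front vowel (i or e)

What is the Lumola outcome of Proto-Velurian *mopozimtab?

mubuzimseb

Lumola: *mopozimtab
  mopozimtab → mobozimtab   [intervocalic voicing]
  mobozimtab (rule 2 does not apply)
  mobozimtab → mubuzimtab   [vowel merger]
  mubuzimtab → mubuzimteb   [vowel merger]
  mubuzimteb → mubuzimseb   [palatalisation]
  giving Lumola mubuzimseb.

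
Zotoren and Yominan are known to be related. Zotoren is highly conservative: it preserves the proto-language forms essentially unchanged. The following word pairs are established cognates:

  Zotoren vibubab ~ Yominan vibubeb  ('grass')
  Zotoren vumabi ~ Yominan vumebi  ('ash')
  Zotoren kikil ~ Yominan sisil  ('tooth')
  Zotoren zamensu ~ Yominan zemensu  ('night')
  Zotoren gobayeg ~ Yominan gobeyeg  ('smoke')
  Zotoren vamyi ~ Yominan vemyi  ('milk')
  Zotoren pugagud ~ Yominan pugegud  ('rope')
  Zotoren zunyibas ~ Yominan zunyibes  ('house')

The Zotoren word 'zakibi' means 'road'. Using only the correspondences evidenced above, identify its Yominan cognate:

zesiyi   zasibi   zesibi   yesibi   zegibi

gobayeg ~ gobeyeg, pugagud ~ pugegud — Zotoren a corresponds to Yominan e after a consonant, before a consonant other than r, m, n, p, b, f, v.
kikil ~ sisil — Zotoren k corresponds to Yominan s between vowels (before a front vowel).
Applying these to Zotoren 'zakibi':
  zakibi → zekibi   (a→e after a consonant, before a consonant other than r, m, n, p, b, f, v)
  zekibi → zesibi   (k→s between vowels (before a front vowel))
So the Yominan cognate is 'zesibi'.

zesibi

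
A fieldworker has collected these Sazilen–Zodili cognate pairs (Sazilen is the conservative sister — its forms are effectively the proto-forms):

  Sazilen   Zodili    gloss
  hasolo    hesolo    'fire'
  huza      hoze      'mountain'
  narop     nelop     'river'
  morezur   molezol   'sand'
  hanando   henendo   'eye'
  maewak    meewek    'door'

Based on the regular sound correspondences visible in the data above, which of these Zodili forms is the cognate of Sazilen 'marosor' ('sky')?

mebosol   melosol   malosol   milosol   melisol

melosol

narop ~ nelop — Sazilen a corresponds to Zodili e after a consonant, before r.
narop ~ nelop — Sazilen r corresponds to Zodili l between vowels (before a back vowel).
morezur ~ molezol — Sazilen r corresponds to Zodili l word-finally.
Applying these to Sazilen 'marosor':
  marosor → merosor   (a→e after a consonant, before r)
  merosor → melosor   (r→l between vowels (before a back vowel))
  melosor → melosol   (r→l word-finally)
So the Zodili cognate is 'melosol'.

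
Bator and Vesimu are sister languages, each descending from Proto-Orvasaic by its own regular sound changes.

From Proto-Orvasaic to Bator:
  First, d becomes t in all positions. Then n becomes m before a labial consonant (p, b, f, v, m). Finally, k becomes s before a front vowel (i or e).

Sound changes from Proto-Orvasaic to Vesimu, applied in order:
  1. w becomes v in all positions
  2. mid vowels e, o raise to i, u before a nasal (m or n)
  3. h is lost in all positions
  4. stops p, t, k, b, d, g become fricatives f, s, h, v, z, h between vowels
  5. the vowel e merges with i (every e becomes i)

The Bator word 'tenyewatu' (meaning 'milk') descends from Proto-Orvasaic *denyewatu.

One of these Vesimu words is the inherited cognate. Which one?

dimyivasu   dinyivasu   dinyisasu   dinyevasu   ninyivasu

dinyivasu

Vesimu: *denyewatu > denyevatu > dinyevatu > dinyevasu > dinyivasu  (by unconditioned shift, pre-nasal raising, intervocalic lenition, vowel merger)
The other candidates each miss or misapply at least one Vesimu change.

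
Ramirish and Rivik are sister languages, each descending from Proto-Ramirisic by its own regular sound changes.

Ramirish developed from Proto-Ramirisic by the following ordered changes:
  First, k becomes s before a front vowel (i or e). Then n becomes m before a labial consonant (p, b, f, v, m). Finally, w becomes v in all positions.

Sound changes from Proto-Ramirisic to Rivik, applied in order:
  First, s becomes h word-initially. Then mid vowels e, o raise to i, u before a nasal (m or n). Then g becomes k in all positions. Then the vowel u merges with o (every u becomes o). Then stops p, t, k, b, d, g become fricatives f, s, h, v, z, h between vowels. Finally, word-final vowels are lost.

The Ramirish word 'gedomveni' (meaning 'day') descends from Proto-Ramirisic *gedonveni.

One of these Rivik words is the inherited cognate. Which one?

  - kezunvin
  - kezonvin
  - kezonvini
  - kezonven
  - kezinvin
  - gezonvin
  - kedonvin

Rivik: *gedonveni > gedunvini > kedunvini > kedonvini > kezonvini > kezonvin  (by pre-nasal raising, unconditioned shift, vowel merger, intervocalic lenition, apocope)
The other candidates each miss or misapply at least one Rivik change.

kezonvin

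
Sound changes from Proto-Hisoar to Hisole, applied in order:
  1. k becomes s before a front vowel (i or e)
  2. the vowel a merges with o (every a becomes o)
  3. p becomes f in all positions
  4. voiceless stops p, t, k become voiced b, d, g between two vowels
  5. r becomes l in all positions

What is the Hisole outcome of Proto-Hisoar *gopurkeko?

Hisole: *gopurkeko > gopurseko > gofurseko > gofursego > gofulsego  (by palatalisation, unconditioned shift, intervocalic voicing, unconditioned shift)

gofulsego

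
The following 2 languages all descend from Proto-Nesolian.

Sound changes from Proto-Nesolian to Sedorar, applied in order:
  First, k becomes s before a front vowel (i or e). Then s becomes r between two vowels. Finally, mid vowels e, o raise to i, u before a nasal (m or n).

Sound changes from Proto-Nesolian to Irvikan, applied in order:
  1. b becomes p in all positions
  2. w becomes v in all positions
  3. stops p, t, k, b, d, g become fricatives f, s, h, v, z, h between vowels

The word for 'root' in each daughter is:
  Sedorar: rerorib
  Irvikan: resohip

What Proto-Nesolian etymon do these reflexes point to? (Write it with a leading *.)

*resokib

Position 7: Sedorar has b, Irvikan has p. Sedorar preserves b here (none of its changes turn any other segment into b), so the proto-segment is *b.
Position 5: Sedorar has r, Irvikan has h. Taking the neighbouring segments as reconstructed: Sedorar r could go back to *k or *s or *r; Irvikan h could go back to *k or *g or *h — the one source consistent with every daughter is *k.
Continuing position by position gives *resokib; check it forward:
Sedorar: *resokib
  resokib → resosib   [palatalisation]
  resosib → rerorib   [rhotacism]
  rerorib (rule 3 does not apply)
  giving Sedorar rerorib.
Irvikan: *resokib
  resokib → resokip   [unconditioned shift]
  resokip (rule 2 does not apply)
  resokip → resohip   [intervocalic lenition]
  giving Irvikan resohip.
*resokib is the unique common source.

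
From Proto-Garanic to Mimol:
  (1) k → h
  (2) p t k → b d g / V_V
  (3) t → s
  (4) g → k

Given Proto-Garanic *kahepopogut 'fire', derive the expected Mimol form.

Mimol: *kahepopogut > hahepopogut > hahebobogut > hahebobogus > hahebobokus  (by unconditioned shift, intervocalic voicing, unconditioned shift, unconditioned shift)

hahebobokus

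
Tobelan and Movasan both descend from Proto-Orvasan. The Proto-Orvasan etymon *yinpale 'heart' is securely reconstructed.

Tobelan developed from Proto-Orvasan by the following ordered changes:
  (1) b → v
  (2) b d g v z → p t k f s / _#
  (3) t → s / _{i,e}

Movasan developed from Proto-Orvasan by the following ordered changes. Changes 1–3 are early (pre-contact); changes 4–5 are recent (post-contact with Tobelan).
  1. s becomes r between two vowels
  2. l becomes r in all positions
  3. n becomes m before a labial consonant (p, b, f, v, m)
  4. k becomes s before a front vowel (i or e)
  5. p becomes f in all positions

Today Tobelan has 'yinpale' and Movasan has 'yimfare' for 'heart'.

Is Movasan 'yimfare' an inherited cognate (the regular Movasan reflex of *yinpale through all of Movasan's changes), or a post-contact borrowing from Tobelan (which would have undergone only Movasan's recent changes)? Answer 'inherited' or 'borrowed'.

If inherited, *yinpale would pass through all of Movasan's changes:
Movasan: start from *yinpale.
  rule 1: no change — yinpale
  rule 2 (unconditioned shift): yinpale → yinpare
  rule 3 (nasal place assimilation): yinpare → yimpare
  rule 4: no change — yimpare
  rule 5 (unconditioned shift): yimpare → yimfare
  ⇒ Movasan yimfare
If borrowed from Tobelan 'yinpale' after the early changes, it would undergo only the recent ones:
  rule 4 (palatalisation): no change (yinpale)
  rule 5 (unconditioned shift): yinpale → yinfale
  ⇒ as a loan: yinfale
Movasan 'yimfare' matches the inherited outcome exactly, so it is an inherited cognate, not a loan.

inherited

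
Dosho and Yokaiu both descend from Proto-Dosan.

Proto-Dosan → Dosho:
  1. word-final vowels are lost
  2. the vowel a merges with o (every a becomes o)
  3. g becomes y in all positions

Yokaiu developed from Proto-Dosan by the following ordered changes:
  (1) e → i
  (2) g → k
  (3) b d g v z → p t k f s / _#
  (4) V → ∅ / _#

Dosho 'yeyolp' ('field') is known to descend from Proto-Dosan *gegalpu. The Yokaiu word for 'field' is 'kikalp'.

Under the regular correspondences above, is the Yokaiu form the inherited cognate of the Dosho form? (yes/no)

Derive the expected Yokaiu reflex of *gegalpu:
Yokaiu: *gegalpu > gigalpu > kikalpu > kikalp  (by vowel merger, unconditioned shift, apocope)
Yokaiu 'kikalp' matches the regular reflex exactly, so the pair is cognate.

yes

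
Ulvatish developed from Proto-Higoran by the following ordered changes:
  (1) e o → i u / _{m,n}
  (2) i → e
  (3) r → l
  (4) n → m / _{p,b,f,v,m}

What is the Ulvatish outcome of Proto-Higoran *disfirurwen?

desfelulwen

Ulvatish: *disfirurwen
  disfirurwen → disfirurwin   [pre-nasal raising]
  disfirurwin → desferurwen   [vowel merger]
  desferurwen → desfelulwen   [unconditioned shift]
  desfelulwen (rule 4 does not apply)
  giving Ulvatish desfelulwen.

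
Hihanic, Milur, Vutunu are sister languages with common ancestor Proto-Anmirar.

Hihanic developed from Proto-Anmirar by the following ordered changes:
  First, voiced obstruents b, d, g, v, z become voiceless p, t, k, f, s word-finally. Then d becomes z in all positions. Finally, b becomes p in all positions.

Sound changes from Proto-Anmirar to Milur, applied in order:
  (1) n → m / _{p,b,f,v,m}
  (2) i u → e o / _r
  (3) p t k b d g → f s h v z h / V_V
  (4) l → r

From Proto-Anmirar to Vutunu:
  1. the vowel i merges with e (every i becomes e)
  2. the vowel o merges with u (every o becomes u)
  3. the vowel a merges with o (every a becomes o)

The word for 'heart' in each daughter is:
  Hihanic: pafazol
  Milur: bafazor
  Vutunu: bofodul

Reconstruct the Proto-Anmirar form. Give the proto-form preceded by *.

*bafadol

Position 2: Hihanic has a, Milur has a, Vutunu has o. Hihanic preserves a here (none of its changes turn any other segment into a), so the proto-segment is *a.
Position 6: Hihanic has o, Milur has o, Vutunu has u. Hihanic preserves o here (none of its changes turn any other segment into o), so the proto-segment is *o.
Position 1: Hihanic has p, Milur has b, Vutunu has b. Milur preserves b here (none of its changes turn any other segment into b), so the proto-segment is *b.
This points to *bafadol. Verify forward in each daughter:
Hihanic: *bafadol
  bafadol (rule 1 does not apply)
  bafadol → bafazol   [unconditioned shift]
  bafazol → pafazol   [unconditioned shift]
  giving Hihanic pafazol.
Milur: *bafadol > bafazol > bafazor  (by intervocalic lenition, unconditioned shift)
Vutunu: *bafadol > bafadul > bofodul  (by vowel merger, vowel merger)
Only *bafadol yields all of Hihanic pafazol, Milur bafazor, Vutunu bofodul.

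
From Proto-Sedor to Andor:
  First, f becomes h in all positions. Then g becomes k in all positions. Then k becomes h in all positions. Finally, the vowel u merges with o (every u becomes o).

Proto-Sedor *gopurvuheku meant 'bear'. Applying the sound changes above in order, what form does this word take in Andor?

hoporvoheho

Andor: start from *gopurvuheku.
  rule 1: no change — gopurvuheku
  rule 2 (unconditioned shift): gopurvuheku → kopurvuheku
  rule 3 (unconditioned shift): kopurvuheku → hopurvuhehu
  rule 4 (vowel merger): hopurvuhehu → hoporvoheho
  ⇒ Andor hoporvoheho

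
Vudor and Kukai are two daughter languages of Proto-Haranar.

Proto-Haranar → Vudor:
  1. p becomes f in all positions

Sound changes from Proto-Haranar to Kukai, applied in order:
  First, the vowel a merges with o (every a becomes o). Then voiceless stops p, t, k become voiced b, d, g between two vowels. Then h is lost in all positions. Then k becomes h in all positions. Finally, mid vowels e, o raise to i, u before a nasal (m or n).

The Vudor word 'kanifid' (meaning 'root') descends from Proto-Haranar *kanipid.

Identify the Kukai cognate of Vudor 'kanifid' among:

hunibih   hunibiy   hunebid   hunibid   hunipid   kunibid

hunibid

Kukai: *kanipid
  kanipid → konipid   [vowel merger]
  konipid → konibid   [intervocalic voicing]
  konibid (rule 3 does not apply)
  konibid → honibid   [unconditioned shift]
  honibid → hunibid   [pre-nasal raising]
  giving Kukai hunibid.
Among the options, 'hunibid' alone shows every Kukai change applied in order.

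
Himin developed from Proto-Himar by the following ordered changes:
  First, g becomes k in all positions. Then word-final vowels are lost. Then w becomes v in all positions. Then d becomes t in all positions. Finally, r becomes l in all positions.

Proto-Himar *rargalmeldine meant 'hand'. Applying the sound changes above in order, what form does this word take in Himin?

Himin: start from *rargalmeldine.
  rule 1 (unconditioned shift): rargalmeldine → rarkalmeldine
  rule 2 (apocope): rarkalmeldine → rarkalmeldin
  rule 3: no change — rarkalmeldin
  rule 4 (unconditioned shift): rarkalmeldin → rarkalmeltin
  rule 5 (unconditioned shift): rarkalmeltin → lalkalmeltin
  ⇒ Himin lalkalmeltin

lalkalmeltin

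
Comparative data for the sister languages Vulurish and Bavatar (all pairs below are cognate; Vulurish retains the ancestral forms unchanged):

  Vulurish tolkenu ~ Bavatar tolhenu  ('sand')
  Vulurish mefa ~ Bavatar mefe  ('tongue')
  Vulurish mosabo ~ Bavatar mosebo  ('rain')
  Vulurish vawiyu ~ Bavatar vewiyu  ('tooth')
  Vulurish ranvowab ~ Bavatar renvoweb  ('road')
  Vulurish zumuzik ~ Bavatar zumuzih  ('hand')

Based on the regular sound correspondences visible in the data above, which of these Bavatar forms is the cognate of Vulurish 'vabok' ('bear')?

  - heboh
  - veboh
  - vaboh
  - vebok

veboh

mosabo ~ mosebo, ranvowab ~ renvoweb — Vulurish a corresponds to Bavatar e after a consonant, before a labial obstruent.
zumuzik ~ zumuzih — Vulurish k corresponds to Bavatar h word-finally.
Applying these to Vulurish 'vabok':
  vabok → vebok   (a→e after a consonant, before a labial obstruent)
  vebok → veboh   (k→h word-finally)
So the Bavatar cognate is 'veboh'.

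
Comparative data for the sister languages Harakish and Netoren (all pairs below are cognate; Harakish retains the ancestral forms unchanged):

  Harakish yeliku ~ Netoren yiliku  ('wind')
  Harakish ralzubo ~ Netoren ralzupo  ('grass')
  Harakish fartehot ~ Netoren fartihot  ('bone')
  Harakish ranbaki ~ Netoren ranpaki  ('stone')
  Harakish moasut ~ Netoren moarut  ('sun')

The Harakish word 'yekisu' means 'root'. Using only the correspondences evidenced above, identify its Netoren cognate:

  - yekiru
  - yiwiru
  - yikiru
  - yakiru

yeliku ~ yiliku, fartehot ~ fartihot — Harakish e corresponds to Netoren i after a consonant, before a consonant other than r, m, n, p, b, f, v.
moasut ~ moarut — Harakish s corresponds to Netoren r between vowels (before a back vowel).
Applying these to Harakish 'yekisu':
  yekisu → yikisu   (e→i after a consonant, before a consonant other than r, m, n, p, b, f, v)
  yikisu → yikiru   (s→r between vowels (before a back vowel))
So the Netoren cognate is 'yikiru'.

yikiru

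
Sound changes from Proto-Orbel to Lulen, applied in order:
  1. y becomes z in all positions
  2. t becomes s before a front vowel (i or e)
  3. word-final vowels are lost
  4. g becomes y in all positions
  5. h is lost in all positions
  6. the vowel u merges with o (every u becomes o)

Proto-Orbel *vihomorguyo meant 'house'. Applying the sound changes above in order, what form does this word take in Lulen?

Lulen: start from *vihomorguyo.
  rule 1 (unconditioned shift): vihomorguyo → vihomorguzo
  rule 2: no change — vihomorguzo
  rule 3 (apocope): vihomorguzo → vihomorguz
  rule 4 (unconditioned shift): vihomorguz → vihomoryuz
  rule 5 (h-loss): vihomoryuz → viomoryuz
  rule 6 (vowel merger): viomoryuz → viomoryoz
  ⇒ Lulen viomoryoz

viomoryoz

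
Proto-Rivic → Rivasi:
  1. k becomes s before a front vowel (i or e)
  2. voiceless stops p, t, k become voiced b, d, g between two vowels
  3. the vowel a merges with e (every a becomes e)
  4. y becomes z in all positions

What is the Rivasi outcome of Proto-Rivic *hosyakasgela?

Rivasi: *hosyakasgela > hosyagasgela > hosyegesgele > hoszegesgele  (by intervocalic voicing, vowel merger, unconditioned shift)

hoszegesgele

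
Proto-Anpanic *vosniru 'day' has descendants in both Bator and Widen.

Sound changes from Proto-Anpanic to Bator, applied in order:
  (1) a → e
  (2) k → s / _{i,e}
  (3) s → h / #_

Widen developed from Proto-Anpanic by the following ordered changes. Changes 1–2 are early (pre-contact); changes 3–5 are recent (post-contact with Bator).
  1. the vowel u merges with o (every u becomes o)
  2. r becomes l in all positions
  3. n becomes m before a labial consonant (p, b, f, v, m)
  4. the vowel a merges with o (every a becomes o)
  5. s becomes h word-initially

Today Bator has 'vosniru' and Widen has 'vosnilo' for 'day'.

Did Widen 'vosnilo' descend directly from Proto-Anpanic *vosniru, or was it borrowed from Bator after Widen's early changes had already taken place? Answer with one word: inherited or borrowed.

If inherited, *vosniru would pass through all of Widen's changes:
Widen: start from *vosniru.
  rule 1 (vowel merger): vosniru → vosniro
  rule 2 (unconditioned shift): vosniro → vosnilo
  rule 3: no change — vosnilo
  rule 4: no change — vosnilo
  rule 5: no change — vosnilo
  ⇒ Widen vosnilo
If borrowed from Bator 'vosniru' after the early changes, it would undergo only the recent ones:
  rule 3 (nasal place assimilation): no change (vosniru)
  rule 4 (vowel merger): no change (vosniru)
  rule 5 (debuccalisation): no change (vosniru)
  ⇒ as a loan: vosniru
Widen 'vosnilo' matches the inherited outcome exactly, so it is an inherited cognate, not a loan.

inherited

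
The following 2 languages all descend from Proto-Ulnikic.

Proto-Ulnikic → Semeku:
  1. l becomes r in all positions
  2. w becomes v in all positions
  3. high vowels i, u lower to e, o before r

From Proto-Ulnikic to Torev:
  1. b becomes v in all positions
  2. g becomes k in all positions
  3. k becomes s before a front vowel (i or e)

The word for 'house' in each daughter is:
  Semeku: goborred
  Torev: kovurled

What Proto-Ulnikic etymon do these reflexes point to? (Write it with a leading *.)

Position 3: Semeku has b, Torev has v. Semeku preserves b here (none of its changes turn any other segment into b), so the proto-segment is *b.
Position 4: Semeku has o, Torev has u. Torev preserves u here (none of its changes turn any other segment into u), so the proto-segment is *u.
Position 6: Semeku has r, Torev has l. Torev preserves l here (none of its changes turn any other segment into l), so the proto-segment is *l.
Continuing position by position gives *goburled; check it forward:
Semeku: *goburled > goburred > goborred  (by unconditioned shift, pre-rhotic lowering)
Torev: *goburled > govurled > kovurled  (by unconditioned shift, unconditioned shift)
No other proto-form is consistent with every reflex, so the reconstruction is *goburled.

*goburled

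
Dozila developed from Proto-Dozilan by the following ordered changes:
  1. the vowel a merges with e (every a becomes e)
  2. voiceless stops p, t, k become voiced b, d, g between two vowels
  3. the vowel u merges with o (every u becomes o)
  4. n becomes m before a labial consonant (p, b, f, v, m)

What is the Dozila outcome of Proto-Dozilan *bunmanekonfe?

bommenegomfe

Dozila: *bunmanekonfe > bunmenekonfe > bunmenegonfe > bonmenegonfe > bommenegomfe  (by vowel merger, intervocalic voicing, vowel merger, nasal place assimilation)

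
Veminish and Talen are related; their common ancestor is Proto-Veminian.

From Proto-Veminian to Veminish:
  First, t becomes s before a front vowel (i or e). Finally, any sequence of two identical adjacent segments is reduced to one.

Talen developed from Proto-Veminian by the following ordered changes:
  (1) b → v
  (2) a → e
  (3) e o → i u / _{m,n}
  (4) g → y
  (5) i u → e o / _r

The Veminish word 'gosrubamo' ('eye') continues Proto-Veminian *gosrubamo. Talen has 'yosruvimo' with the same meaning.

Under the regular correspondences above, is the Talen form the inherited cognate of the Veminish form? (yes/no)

Derive the expected Talen reflex of *gosrubamo:
Talen: start from *gosrubamo.
  rule 1 (unconditioned shift): gosrubamo → gosruvamo
  rule 2 (vowel merger): gosruvamo → gosruvemo
  rule 3 (pre-nasal raising): gosruvemo → gosruvimo
  rule 4 (unconditioned shift): gosruvimo → yosruvimo
  rule 5: no change — yosruvimo
  ⇒ Talen yosruvimo
Talen 'yosruvimo' matches the regular reflex exactly, so the pair is cognate.

yes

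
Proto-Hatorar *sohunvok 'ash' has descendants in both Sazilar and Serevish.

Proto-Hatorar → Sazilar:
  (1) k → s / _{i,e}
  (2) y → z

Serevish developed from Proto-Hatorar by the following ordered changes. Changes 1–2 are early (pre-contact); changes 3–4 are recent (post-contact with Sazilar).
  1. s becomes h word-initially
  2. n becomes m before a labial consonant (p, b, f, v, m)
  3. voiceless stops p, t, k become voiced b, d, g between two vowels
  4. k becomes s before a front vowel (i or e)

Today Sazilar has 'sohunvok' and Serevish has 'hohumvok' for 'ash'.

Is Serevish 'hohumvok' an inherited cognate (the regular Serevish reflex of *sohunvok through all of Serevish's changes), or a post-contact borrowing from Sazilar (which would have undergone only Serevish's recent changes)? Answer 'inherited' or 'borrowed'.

inherited

If inherited, *sohunvok would pass through all of Serevish's changes:
Serevish: start from *sohunvok.
  rule 1 (debuccalisation): sohunvok → hohunvok
  rule 2 (nasal place assimilation): hohunvok → hohumvok
  rule 3: no change — hohumvok
  rule 4: no change — hohumvok
  ⇒ Serevish hohumvok
If borrowed from Sazilar 'sohunvok' after the early changes, it would undergo only the recent ones:
  rule 3 (intervocalic voicing): no change (sohunvok)
  rule 4 (palatalisation): no change (sohunvok)
  ⇒ as a loan: sohunvok
Serevish 'hohumvok' matches the inherited outcome exactly, so it is an inherited cognate, not a loan.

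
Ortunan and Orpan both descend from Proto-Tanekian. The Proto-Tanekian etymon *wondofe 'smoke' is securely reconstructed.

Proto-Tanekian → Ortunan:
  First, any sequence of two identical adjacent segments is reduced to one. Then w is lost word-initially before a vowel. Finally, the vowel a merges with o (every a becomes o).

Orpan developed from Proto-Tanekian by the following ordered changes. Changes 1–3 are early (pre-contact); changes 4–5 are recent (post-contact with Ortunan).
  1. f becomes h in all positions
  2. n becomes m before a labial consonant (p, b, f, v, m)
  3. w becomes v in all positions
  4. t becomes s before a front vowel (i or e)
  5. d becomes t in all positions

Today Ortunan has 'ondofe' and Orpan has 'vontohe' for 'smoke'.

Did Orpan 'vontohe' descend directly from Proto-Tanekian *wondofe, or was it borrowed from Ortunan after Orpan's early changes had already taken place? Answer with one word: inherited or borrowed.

If inherited, *wondofe would pass through all of Orpan's changes:
Orpan: *wondofe
  wondofe → wondohe   [unconditioned shift]
  wondohe (rule 2 does not apply)
  wondohe → vondohe   [unconditioned shift]
  vondohe (rule 4 does not apply)
  vondohe → vontohe   [unconditioned shift]
  giving Orpan vontohe.
If borrowed from Ortunan 'ondofe' after the early changes, it would undergo only the recent ones:
  rule 4 (palatalisation): no change (ondofe)
  rule 5 (unconditioned shift): ondofe → ontofe
  ⇒ as a loan: ontofe
Orpan 'vontohe' matches the inherited outcome exactly, so it is an inherited cognate, not a loan.

inherited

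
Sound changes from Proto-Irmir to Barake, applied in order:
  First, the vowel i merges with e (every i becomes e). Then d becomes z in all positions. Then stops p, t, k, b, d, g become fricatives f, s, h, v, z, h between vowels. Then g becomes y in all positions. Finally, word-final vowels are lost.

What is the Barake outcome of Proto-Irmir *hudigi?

huzeh

Barake: *hudigi > hudege > huzege > huzehe > huzeh  (by vowel merger, unconditioned shift, intervocalic lenition, apocope)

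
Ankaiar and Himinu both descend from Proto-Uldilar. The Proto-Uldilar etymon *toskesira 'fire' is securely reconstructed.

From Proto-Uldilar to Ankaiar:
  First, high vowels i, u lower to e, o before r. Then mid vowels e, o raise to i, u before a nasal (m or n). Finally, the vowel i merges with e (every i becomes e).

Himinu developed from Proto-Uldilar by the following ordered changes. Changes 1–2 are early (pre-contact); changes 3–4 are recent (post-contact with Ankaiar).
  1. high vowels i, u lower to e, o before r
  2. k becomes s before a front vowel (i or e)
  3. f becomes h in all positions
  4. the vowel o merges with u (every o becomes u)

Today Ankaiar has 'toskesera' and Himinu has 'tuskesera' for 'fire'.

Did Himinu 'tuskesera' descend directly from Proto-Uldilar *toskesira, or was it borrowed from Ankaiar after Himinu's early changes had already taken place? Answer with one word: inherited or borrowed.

borrowed

If inherited, *toskesira would pass through all of Himinu's changes:
Himinu: *toskesira > toskesera > tossesera > tussesera  (by pre-rhotic lowering, palatalisation, vowel merger)
If borrowed from Ankaiar 'toskesera' after the early changes, it would undergo only the recent ones:
  rule 3 (unconditioned shift): no change (toskesera)
  rule 4 (vowel merger): toskesera → tuskesera
  ⇒ as a loan: tuskesera
Himinu 'tuskesera' matches the loan outcome 'tuskesera', not the inherited 'tussesera' — it skipped the early Himinu changes, so it was borrowed from Ankaiar.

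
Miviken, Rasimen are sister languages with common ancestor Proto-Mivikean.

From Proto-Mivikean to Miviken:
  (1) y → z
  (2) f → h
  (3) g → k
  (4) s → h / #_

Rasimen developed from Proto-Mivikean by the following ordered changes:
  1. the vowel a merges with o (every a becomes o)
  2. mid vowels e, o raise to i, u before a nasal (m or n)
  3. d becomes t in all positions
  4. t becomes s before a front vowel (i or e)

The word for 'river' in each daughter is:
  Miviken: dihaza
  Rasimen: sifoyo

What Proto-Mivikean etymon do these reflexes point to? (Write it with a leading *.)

Position 1: Miviken has d, Rasimen has s. Miviken preserves d here (none of its changes turn any other segment into d), so the proto-segment is *d.
Position 5: Miviken has z, Rasimen has y. Rasimen preserves y here (none of its changes turn any other segment into y), so the proto-segment is *y.
Position 6: Miviken has a, Rasimen has o. Miviken preserves a here (none of its changes turn any other segment into a), so the proto-segment is *a.
Continuing position by position gives *difaya; check it forward:
Miviken: *difaya
  difaya → difaza   [unconditioned shift]
  difaza → dihaza   [unconditioned shift]
  dihaza (rule 3 does not apply)
  dihaza (rule 4 does not apply)
  giving Miviken dihaza.
Rasimen: *difaya
  difaya → difoyo   [vowel merger]
  difoyo (rule 2 does not apply)
  difoyo → tifoyo   [unconditioned shift]
  tifoyo → sifoyo   [palatalisation]
  giving Rasimen sifoyo.
*difaya is the unique common source.

*difaya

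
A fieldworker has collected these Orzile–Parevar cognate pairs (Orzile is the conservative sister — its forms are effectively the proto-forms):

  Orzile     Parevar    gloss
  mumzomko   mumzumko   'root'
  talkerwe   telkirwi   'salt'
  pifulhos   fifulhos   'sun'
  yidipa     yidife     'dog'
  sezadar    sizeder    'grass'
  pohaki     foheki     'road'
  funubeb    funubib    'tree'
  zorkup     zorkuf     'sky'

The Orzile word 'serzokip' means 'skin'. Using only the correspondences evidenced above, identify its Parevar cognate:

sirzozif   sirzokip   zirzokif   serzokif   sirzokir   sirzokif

sirzokif

talkerwe ~ telkirwi — Orzile e corresponds to Parevar i after a consonant, before r.
zorkup ~ zorkuf — Orzile p corresponds to Parevar f word-finally.
Applying these to Orzile 'serzokip':
  serzokip → sirzokip   (e→i after a consonant, before r)
  sirzokip → sirzokif   (p→f word-finally)
So the Parevar cognate is 'sirzokif'.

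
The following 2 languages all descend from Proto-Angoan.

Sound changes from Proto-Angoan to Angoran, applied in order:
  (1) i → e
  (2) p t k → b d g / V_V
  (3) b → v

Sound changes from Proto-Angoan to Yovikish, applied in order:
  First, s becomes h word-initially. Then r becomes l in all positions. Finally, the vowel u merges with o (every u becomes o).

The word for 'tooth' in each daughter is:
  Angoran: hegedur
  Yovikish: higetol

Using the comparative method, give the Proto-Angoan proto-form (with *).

Position 2: Angoran has e, Yovikish has i. Yovikish preserves i here (none of its changes turn any other segment into i), so the proto-segment is *i.
Position 6: Angoran has u, Yovikish has o. Angoran preserves u here (none of its changes turn any other segment into u), so the proto-segment is *u.
Verify the candidate proto-form against each daughter:
Angoran: start from *higetur.
  rule 1 (vowel merger): higetur → hegetur
  rule 2 (intervocalic voicing): hegetur → hegedur
  rule 3: no change — hegedur
  ⇒ Angoran hegedur
Yovikish: *higetur
  higetur (rule 1 does not apply)
  higetur → higetul   [unconditioned shift]
  higetul → higetol   [vowel merger]
  giving Yovikish higetol.
*higetur is the unique common source.

*higetur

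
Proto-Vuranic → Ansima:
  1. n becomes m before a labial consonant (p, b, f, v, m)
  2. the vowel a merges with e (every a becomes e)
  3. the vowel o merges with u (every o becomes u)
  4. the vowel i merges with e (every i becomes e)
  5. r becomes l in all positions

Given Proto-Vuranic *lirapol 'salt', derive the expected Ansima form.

Ansima: start from *lirapol.
  rule 1: no change — lirapol
  rule 2 (vowel merger): lirapol → lirepol
  rule 3 (vowel merger): lirepol → lirepul
  rule 4 (vowel merger): lirepul → lerepul
  rule 5 (unconditioned shift): lerepul → lelepul
  ⇒ Ansima lelepul

lelepul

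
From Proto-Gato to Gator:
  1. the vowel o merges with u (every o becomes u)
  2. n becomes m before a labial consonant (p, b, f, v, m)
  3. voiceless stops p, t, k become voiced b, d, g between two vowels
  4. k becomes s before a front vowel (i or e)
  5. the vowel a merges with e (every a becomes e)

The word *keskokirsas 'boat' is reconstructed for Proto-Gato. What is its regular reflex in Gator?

seskugirses

Gator: *keskokirsas
  keskokirsas → keskukirsas   [vowel merger]
  keskukirsas (rule 2 does not apply)
  keskukirsas → keskugirsas   [intervocalic voicing]
  keskugirsas → seskugirsas   [palatalisation]
  seskugirsas → seskugirses   [vowel merger]
  giving Gator seskugirses.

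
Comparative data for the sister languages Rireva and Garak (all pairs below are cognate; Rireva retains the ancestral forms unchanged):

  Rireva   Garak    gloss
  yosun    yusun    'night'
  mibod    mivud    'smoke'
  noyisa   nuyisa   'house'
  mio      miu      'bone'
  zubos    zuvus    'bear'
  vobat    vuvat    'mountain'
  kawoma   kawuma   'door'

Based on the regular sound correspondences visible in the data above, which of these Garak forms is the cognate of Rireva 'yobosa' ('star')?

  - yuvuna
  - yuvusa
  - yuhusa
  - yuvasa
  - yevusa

vobat ~ vuvat — Rireva o corresponds to Garak u after a consonant, before a labial obstruent.
mibod ~ mivud, zubos ~ zuvus — Rireva b corresponds to Garak v between vowels (before a back vowel).
yosun ~ yusun, mibod ~ mivud — Rireva o corresponds to Garak u after a consonant, before a consonant other than r, m, n, p, b, f, v.
Applying these to Rireva 'yobosa':
  yobosa → yubosa   (o→u after a consonant, before a labial obstruent)
  yubosa → yuvosa   (b→v between vowels (before a back vowel))
  yuvosa → yuvusa   (o→u after a consonant, before a consonant other than r, m, n, p, b, f, v)
So the Garak cognate is 'yuvusa'.

yuvusa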